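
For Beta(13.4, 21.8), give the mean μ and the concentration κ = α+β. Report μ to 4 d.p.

κ = α+β = 13.4+21.8 = 35.2; μ = α/κ = 13.4/35.2 = 0.3807.

μ = 0.3807, κ = 35.2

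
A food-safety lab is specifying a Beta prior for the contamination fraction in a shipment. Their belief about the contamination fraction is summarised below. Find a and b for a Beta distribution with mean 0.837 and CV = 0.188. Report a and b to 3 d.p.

a = 3.775, b = 0.735

Var = (CV·μ)² = (0.188×0.837)² = 0.024761.
a+b = μ(1−μ)/Var − 1 = 0.136431/0.024761 − 1 = 4.5099.
Thus a = 0.837·4.5099 = 3.775 and b = 0.163·4.5099 = 0.735.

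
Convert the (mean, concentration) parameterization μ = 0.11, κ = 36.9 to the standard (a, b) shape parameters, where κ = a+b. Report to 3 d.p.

a = μκ = 0.11×36.9 = 4.059 and b = (1−μ)κ = 0.89×36.9 = 32.841.

a = 4.059, b = 32.841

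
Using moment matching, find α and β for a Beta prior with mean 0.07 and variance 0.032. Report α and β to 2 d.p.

α = 0.07, β = 0.96

Let s = α+β. The Beta variance is μ(1−μ)/(s+1).
So s+1 = μ(1−μ)/σ² = (0.07×0.93)/0.032 = 0.0651/0.032 = 2.0344, giving s = 1.0344.
Then α = μs = 0.07×1.0344 = 0.07 and β = (1−μ)s = 0.93×1.0344 = 0.96.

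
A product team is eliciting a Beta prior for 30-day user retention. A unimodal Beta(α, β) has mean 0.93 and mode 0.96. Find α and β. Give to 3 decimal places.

α = 28.520, β = 2.147

With s = α+β: μ = α/s and mode = (α−1)/(s−2). Eliminating α = μs,
μs − 1 = m(s−2) ⇒ s(μ−m) = 1−2m ⇒ s = -0.92/-0.03 = 30.6667.
So α = μs = 28.520, β = (1−μ)s = 2.147.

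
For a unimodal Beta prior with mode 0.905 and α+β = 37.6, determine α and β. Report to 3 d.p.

α = 33.218, β = 4.382

For α,β>1 the mode is (α−1)/(α+β−2), so α = mode·(κ−2)+1 = 0.905×35.6+1 = 33.218.
And β = (1−mode)·(κ−2)+1 = 0.095×35.6+1 = 4.382.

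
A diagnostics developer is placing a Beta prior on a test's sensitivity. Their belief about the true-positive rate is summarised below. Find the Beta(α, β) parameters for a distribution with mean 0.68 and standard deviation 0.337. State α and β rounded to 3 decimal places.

First σ² = 0.113569. Setting α = μn, β = (1−μ)n with n = α+β,
μ(1−μ)/(n+1) = 0.113569 ⇒ n+1 = 0.2176/0.113569 = 1.9160 ⇒ n = 0.9160.
Hence α = 0.68×0.9160 = 0.623, β = 0.32×0.9160 = 0.293.

α = 0.623, β = 0.293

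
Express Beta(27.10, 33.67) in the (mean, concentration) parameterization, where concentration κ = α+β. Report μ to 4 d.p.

κ = α+β = 27.10+33.67 = 60.77; μ = α/κ = 27.10/60.77 = 0.4459.

μ = 0.4459, κ = 60.77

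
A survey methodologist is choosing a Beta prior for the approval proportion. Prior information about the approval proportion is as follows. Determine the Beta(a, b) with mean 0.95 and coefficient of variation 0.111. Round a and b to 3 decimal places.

a = 3.108, b = 0.164

Var = (CV·μ)² = (0.111×0.95)² = 0.011120.
a+b = μ(1−μ)/Var − 1 = 0.0475/0.011120 − 1 = 3.2717.
Thus a = 0.95·3.2717 = 3.108 and b = 0.05·3.2717 = 0.164.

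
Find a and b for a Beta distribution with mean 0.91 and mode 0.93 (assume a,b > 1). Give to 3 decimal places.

a = 39.130, b = 3.870

With s = a+b: μ = a/s and mode = (a−1)/(s−2). Eliminating a = μs,
μs − 1 = m(s−2) ⇒ s(μ−m) = 1−2m ⇒ s = -0.86/-0.02 = 43.0000.
So a = μs = 39.130, b = (1−μ)s = 3.870.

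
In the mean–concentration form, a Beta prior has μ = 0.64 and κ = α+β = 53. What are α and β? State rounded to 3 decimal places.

Split κ in proportion μ : (1−μ): α = 0.64·53 = 33.920, β = 53 − 33.920 = 19.080.

α = 33.920, β = 19.080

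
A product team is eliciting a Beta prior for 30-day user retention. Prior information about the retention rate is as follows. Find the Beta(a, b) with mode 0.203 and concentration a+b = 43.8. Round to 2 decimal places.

a = 9.49, b = 34.31

Mode = (a−1)/(κ−2) with κ = a+b, so a−1 = 0.203·41.8 = 8.49.
a = 9.49; b = κ − a = 34.31.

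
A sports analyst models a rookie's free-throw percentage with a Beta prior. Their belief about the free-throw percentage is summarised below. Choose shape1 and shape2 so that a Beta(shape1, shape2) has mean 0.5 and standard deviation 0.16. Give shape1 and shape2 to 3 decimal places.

Variance = 0.16² = 0.0256. The moment-matching identity shape1+shape2 = μ(1−μ)/Var − 1 gives
shape1+shape2 = 0.25/0.0256 − 1 = 8.7656, so shape1 = μ·8.7656 = 4.383 and shape2 = (1−μ)·8.7656 = 4.383.

shape1 = 4.383, shape2 = 4.383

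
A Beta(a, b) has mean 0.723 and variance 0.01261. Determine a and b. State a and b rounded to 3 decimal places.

Write ν = a+b; then a = μν and Var = μ(1−μ)/(ν+1).
ν = μ(1−μ)/Var − 1 = 0.200271/0.01261 − 1 = 14.8819.
a = 0.723·14.8819 = 10.760, b = 0.277·14.8819 = 4.122.

a = 10.760, b = 4.122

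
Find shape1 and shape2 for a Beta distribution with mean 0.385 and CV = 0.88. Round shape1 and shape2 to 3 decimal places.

shape1 = 0.409, shape2 = 0.654

Var = (CV·μ)² = (0.88×0.385)² = 0.114785.
shape1+shape2 = μ(1−μ)/Var − 1 = 0.236775/0.114785 − 1 = 1.0628.
Thus shape1 = 0.385·1.0628 = 0.409 and shape2 = 0.615·1.0628 = 0.654.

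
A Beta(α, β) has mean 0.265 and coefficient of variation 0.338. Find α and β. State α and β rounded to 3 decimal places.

σ = CV·μ = 0.338×0.265 = 0.08957, so σ² = 0.008023.
s+1 = μ(1−μ)/σ² = 0.194775/0.008023 = 24.2777, so s = α+β = 23.2777.
α = μs = 6.169, β = (1−μ)s = 17.109.

α = 6.169, β = 17.109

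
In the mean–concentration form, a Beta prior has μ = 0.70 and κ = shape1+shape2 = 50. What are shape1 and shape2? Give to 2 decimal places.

Split κ in proportion μ : (1−μ): shape1 = 0.70·50 = 35.00, shape2 = 50 − 35.00 = 15.00.

shape1 = 35.00, shape2 = 15.00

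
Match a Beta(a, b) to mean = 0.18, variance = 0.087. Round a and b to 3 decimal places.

Let s = a+b. The Beta variance is μ(1−μ)/(s+1).
So s+1 = μ(1−μ)/σ² = (0.18×0.82)/0.087 = 0.1476/0.087 = 1.6966, giving s = 0.6966.
Then a = μs = 0.18×0.6966 = 0.125 and b = (1−μ)s = 0.82×0.6966 = 0.571.

a = 0.125, b = 0.571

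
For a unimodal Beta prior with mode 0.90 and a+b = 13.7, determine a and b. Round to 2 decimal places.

a = 11.53, b = 2.17

For a,b>1 the mode is (a−1)/(a+b−2), so a = mode·(κ−2)+1 = 0.90×11.7+1 = 11.53.
And b = (1−mode)·(κ−2)+1 = 0.10×11.7+1 = 2.17.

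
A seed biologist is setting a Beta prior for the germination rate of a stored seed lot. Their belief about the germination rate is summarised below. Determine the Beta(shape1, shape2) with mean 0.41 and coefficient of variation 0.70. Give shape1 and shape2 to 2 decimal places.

σ = CV·μ = 0.70×0.41 = 0.28700, so σ² = 0.082369.
s+1 = μ(1−μ)/σ² = 0.2419/0.082369 = 2.9368, so s = shape1+shape2 = 1.9368.
shape1 = μs = 0.79, shape2 = (1−μ)s = 1.14.

shape1 = 0.79, shape2 = 1.14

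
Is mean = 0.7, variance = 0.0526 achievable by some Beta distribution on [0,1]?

For any Beta, Var(X) < E[X]·(1−E[X]).
Here μ(1−μ) = 0.7×0.3 = 0.21, and 0.0526 < 0.21.

Yes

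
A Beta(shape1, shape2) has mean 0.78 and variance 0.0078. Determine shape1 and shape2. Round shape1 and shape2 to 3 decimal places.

shape1 = 16.380, shape2 = 4.620

Let s = shape1+shape2. The Beta variance is μ(1−μ)/(s+1).
So s+1 = μ(1−μ)/σ² = (0.78×0.22)/0.0078 = 0.1716/0.0078 = 22.0000, giving s = 21.0000.
Then shape1 = μs = 0.78×21.0000 = 16.380 and shape2 = (1−μ)s = 0.22×21.0000 = 4.620.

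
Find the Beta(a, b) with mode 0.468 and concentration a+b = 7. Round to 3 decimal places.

Mode = (a−1)/(κ−2) with κ = a+b, so a−1 = 0.468·5 = 2.340.
a = 3.340; b = κ − a = 3.660.

a = 3.340, b = 3.660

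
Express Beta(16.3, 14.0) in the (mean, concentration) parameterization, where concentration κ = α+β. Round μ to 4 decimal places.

κ = α+β = 16.3+14.0 = 30.3; μ = α/κ = 16.3/30.3 = 0.5380.

μ = 0.5380, κ = 30.3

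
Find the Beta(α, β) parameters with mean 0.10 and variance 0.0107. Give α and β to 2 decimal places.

By moment matching, α+β = μ(1−μ)/σ² − 1 = (0.10·0.90)/0.0107 − 1 = 8.4112 − 1 = 7.4112.
Since α/(α+β) = μ, α = 0.10·7.4112 = 0.74 and β = 0.90·7.4112 = 6.67.

α = 0.74, β = 6.67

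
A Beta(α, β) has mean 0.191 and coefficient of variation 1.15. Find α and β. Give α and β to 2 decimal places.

α = 0.42, β = 1.78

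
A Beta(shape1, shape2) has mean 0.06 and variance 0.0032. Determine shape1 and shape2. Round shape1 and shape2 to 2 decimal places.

shape1 = 1.00, shape2 = 15.63

Let s = shape1+shape2. The Beta variance is μ(1−μ)/(s+1).
So s+1 = μ(1−μ)/σ² = (0.06×0.94)/0.0032 = 0.0564/0.0032 = 17.6250, giving s = 16.6250.
Then shape1 = μs = 0.06×16.6250 = 1.00 and shape2 = (1−μ)s = 0.94×16.6250 = 15.63.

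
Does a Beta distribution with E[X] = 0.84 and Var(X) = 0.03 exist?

A Beta with mean μ has variance μ(1−μ)/(α+β+1) < μ(1−μ).
Here μ(1−μ) = 0.84×0.16 = 0.1344, and 0.03 < 0.1344.

Yes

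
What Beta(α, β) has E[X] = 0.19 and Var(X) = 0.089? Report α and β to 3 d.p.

Write ν = α+β; then α = μν and Var = μ(1−μ)/(ν+1).
ν = μ(1−μ)/Var − 1 = 0.1539/0.089 − 1 = 0.7292.
α = 0.19·0.7292 = 0.139, β = 0.81·0.7292 = 0.591.

α = 0.139, β = 0.591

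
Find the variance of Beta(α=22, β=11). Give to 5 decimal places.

Var = αβ/[(α+β)²(α+β+1)] = (22×11)/(33²×34) = 242/37026 = 0.00654.

0.00654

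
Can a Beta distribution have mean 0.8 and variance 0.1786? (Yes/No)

A Beta with mean μ has variance μ(1−μ)/(α+β+1) < μ(1−μ).
Here μ(1−μ) = 0.8×0.2 = 0.16, and 0.1786 ≥ 0.16.

No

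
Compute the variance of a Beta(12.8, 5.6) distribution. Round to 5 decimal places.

0.01091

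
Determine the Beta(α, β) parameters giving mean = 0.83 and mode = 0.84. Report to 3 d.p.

α = 56.440, β = 11.560

Let s = α+β. Mean gives α = μs = 0.83s; mode gives (α−1)/(s−2) = 0.84.
Substituting: 0.83s − 1 = 0.84(s−2) = 0.84s − 1.68, so -0.01s = -0.68 and s = 68.0000.
Then α = 0.83×68.0000 = 56.440 and β = s−α = 11.560.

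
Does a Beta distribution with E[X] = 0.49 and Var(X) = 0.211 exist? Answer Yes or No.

Yes

A Beta with mean μ has variance μ(1−μ)/(α+β+1) < μ(1−μ).
Here μ(1−μ) = 0.49×0.51 = 0.2499, and 0.211 < 0.2499.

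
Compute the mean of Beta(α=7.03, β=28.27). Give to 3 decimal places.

0.199

The Beta mean is α/(α+β) = 7.03/(7.03+28.27) = 0.199.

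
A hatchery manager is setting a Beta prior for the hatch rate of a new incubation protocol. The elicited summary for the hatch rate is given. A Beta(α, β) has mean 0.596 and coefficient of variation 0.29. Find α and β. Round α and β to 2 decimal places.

α = 4.21, β = 2.85

Var = (CV·μ)² = (0.29×0.596)² = 0.029874.
α+β = μ(1−μ)/Var − 1 = 0.240784/0.029874 − 1 = 7.0601.
Thus α = 0.596·7.0601 = 4.21 and β = 0.404·7.0601 = 2.85.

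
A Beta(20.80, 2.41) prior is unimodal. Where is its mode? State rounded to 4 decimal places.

The density x^(α−1)(1−x)^(β−1) is maximised at (α−1)/(α+β−2) = 19.80/21.21 = 0.9335.

0.9335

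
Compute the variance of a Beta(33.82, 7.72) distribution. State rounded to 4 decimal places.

0.0036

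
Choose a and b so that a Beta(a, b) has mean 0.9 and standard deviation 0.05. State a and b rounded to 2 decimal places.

a = 31.50, b = 3.50

Variance = 0.05² = 0.0025. The moment-matching identity a+b = μ(1−μ)/Var − 1 gives
a+b = 0.09/0.0025 − 1 = 35.0000, so a = μ·35.0000 = 31.50 and b = (1−μ)·35.0000 = 3.50.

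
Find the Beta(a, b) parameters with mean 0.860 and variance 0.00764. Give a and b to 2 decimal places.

By moment matching, a+b = μ(1−μ)/σ² − 1 = (0.860·0.140)/0.00764 − 1 = 15.7592 − 1 = 14.7592.
Since a/(a+b) = μ, a = 0.860·14.7592 = 12.69 and b = 0.140·14.7592 = 2.07.

a = 12.69, b = 2.07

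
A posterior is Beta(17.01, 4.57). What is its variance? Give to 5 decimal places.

α+β = 21.58 and αβ = 77.7357, so Var = αβ/[(α+β)²(α+β+1)] = 77.7357/10515.424712 = 0.00739.

0.00739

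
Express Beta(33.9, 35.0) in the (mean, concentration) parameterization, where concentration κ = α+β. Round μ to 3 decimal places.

κ = α+β = 33.9+35.0 = 68.9; μ = α/κ = 33.9/68.9 = 0.492.

μ = 0.492, κ = 68.9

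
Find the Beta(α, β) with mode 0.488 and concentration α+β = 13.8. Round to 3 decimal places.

For α,β>1 the mode is (α−1)/(α+β−2), so α = mode·(κ−2)+1 = 0.488×11.8+1 = 6.758.
And β = (1−mode)·(κ−2)+1 = 0.512×11.8+1 = 7.042.

α = 6.758, β = 7.042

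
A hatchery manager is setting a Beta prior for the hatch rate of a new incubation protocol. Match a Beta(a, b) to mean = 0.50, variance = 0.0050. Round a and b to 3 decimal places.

a = 24.500, b = 24.500

Write ν = a+b; then a = μν and Var = μ(1−μ)/(ν+1).
ν = μ(1−μ)/Var − 1 = 0.2500/0.0050 − 1 = 49.0000.
a = 0.50·49.0000 = 24.500, b = 0.50·49.0000 = 24.500.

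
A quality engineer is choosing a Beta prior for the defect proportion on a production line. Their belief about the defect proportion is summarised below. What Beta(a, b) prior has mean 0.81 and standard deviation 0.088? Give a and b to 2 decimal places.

a = 15.29, b = 3.59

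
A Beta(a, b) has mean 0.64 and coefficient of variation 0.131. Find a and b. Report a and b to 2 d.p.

a = 20.34, b = 11.44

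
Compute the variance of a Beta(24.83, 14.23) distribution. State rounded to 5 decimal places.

0.00578

Var = αβ/[(α+β)²(α+β+1)] = (24.83×14.23)/(39.06²×40.06) = 353.3309/61118.885016 = 0.00578.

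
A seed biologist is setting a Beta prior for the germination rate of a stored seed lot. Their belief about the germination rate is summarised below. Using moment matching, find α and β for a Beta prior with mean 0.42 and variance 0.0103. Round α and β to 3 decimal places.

Let s = α+β. The Beta variance is μ(1−μ)/(s+1).
So s+1 = μ(1−μ)/σ² = (0.42×0.58)/0.0103 = 0.2436/0.0103 = 23.6505, giving s = 22.6505.
Then α = μs = 0.42×22.6505 = 9.513 and β = (1−μ)s = 0.58×22.6505 = 13.137.

α = 9.513, β = 13.137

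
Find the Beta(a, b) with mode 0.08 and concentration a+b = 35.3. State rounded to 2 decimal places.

a = 3.66, b = 31.64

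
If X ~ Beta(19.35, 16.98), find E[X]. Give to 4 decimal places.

E[X] = α/(α+β) = 19.35/36.33 = 0.5326.

0.5326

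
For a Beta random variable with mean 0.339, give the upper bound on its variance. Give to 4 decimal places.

Var = μ(1−μ)/(α+β+1), which approaches μ(1−μ) as α+β → 0.
So the supremum is μ(1−μ) = 0.339×0.661 = 0.2241.

0.2241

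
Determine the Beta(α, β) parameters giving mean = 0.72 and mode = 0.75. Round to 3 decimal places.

α = 12.000, β = 4.667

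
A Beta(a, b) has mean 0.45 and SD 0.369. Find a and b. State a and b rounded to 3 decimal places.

a = 0.368, b = 0.450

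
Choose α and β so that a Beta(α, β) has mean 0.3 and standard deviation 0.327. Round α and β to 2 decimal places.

Variance = 0.327² = 0.106929. The moment-matching identity α+β = μ(1−μ)/Var − 1 gives
α+β = 0.21/0.106929 − 1 = 0.9639, so α = μ·0.9639 = 0.29 and β = (1−μ)·0.9639 = 0.67.

α = 0.29, β = 0.67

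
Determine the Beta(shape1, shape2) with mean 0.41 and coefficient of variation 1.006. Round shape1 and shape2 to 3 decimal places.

Var = (CV·μ)² = (1.006×0.41)² = 0.170123.
shape1+shape2 = μ(1−μ)/Var − 1 = 0.2419/0.170123 − 1 = 0.4219.
Thus shape1 = 0.41·0.4219 = 0.173 and shape2 = 0.59·0.4219 = 0.249.

shape1 = 0.173, shape2 = 0.249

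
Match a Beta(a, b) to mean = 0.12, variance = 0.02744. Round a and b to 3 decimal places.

By moment matching, a+b = μ(1−μ)/σ² − 1 = (0.12·0.88)/0.02744 − 1 = 3.8484 − 1 = 2.8484.
Since a/(a+b) = μ, a = 0.12·2.8484 = 0.342 and b = 0.88·2.8484 = 2.507.

a = 0.342, b = 2.507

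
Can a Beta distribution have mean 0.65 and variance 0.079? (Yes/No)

Yes

A Beta with mean μ has variance μ(1−μ)/(α+β+1) < μ(1−μ).
Here μ(1−μ) = 0.65×0.35 = 0.2275, and 0.079 < 0.2275.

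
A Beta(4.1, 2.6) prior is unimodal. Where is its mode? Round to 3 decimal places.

0.660

With α,β > 1, mode = (α−1)/(α+β−2) = 3.1/4.7 = 0.660.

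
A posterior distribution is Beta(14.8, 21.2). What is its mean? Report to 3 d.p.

0.411

The Beta mean is α/(α+β) = 14.8/(14.8+21.2) = 0.411.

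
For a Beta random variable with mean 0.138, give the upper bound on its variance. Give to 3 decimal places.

0.119

For fixed mean μ the Beta variance is μ(1−μ)/(α+β+1), increasing as α+β decreases.
Its least upper bound (not attained) is μ(1−μ) = 0.138·0.862 = 0.119.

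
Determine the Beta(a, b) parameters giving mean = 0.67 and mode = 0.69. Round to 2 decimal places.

a = 12.73, b = 6.27

With s = a+b: μ = a/s and mode = (a−1)/(s−2). Eliminating a = μs,
μs − 1 = m(s−2) ⇒ s(μ−m) = 1−2m ⇒ s = -0.38/-0.02 = 19.0000.
So a = μs = 12.73, b = (1−μ)s = 6.27.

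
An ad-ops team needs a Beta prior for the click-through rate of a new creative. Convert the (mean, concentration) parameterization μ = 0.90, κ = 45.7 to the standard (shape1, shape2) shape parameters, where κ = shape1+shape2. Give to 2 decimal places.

shape1 = 41.13, shape2 = 4.57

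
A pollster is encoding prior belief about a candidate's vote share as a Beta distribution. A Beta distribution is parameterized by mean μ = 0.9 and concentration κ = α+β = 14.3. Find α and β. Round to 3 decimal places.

α = 12.870, β = 1.430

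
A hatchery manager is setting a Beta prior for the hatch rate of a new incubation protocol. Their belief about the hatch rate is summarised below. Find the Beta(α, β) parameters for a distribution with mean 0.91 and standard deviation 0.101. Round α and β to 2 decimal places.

Variance = 0.101² = 0.010201. The moment-matching identity α+β = μ(1−μ)/Var − 1 gives
α+β = 0.0819/0.010201 − 1 = 7.0286, so α = μ·7.0286 = 6.40 and β = (1−μ)·7.0286 = 0.63.

α = 6.40, β = 0.63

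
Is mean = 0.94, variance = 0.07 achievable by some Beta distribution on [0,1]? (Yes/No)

A Beta with mean μ has variance μ(1−μ)/(α+β+1) < μ(1−μ).
Here μ(1−μ) = 0.94×0.06 = 0.0564, and 0.07 ≥ 0.0564.

No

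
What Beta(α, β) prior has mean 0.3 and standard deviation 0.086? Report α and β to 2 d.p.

α = 8.22, β = 19.18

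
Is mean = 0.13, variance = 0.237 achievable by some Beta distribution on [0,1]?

The Beta variance bound is σ² < μ(1−μ).
Here μ(1−μ) = 0.13×0.87 = 0.1131, and 0.237 ≥ 0.1131.

No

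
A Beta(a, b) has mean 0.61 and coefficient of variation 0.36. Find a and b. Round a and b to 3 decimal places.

a = 2.399, b = 1.534

Var = (CV·μ)² = (0.36×0.61)² = 0.048224.
a+b = μ(1−μ)/Var − 1 = 0.2379/0.048224 − 1 = 3.9332.
Thus a = 0.61·3.9332 = 2.399 and b = 0.39·3.9332 = 1.534.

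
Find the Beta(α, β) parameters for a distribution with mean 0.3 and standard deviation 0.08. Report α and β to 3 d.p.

α = 9.544, β = 22.269

First σ² = 0.0064. Setting α = μn, β = (1−μ)n with n = α+β,
μ(1−μ)/(n+1) = 0.0064 ⇒ n+1 = 0.21/0.0064 = 32.8125 ⇒ n = 31.8125.
Hence α = 0.3×31.8125 = 9.544, β = 0.7×31.8125 = 22.269.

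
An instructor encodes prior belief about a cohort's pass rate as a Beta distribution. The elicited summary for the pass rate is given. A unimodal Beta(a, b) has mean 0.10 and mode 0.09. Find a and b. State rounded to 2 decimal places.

a = 8.20, b = 73.80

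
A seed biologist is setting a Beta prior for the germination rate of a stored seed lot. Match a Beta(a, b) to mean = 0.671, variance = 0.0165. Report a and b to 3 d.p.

a = 8.307, b = 4.073

By moment matching, a+b = μ(1−μ)/σ² − 1 = (0.671·0.329)/0.0165 − 1 = 13.3793 − 1 = 12.3793.
Since a/(a+b) = μ, a = 0.671·12.3793 = 8.307 and b = 0.329·12.3793 = 4.073.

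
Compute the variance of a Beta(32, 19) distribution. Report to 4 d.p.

α+β = 51 and αβ = 608, so Var = αβ/[(α+β)²(α+β+1)] = 608/135252 = 0.0045.

0.0045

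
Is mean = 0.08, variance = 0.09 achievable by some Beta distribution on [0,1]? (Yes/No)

No

The Beta variance bound is σ² < μ(1−μ).
Here μ(1−μ) = 0.08×0.92 = 0.0736, and 0.09 ≥ 0.0736.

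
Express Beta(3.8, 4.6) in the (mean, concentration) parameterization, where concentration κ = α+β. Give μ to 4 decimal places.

μ = 0.4524, κ = 8.4

κ = α+β = 3.8+4.6 = 8.4; μ = α/κ = 3.8/8.4 = 0.4524.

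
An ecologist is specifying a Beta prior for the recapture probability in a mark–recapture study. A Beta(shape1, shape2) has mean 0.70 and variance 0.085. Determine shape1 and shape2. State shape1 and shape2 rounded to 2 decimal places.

shape1 = 1.03, shape2 = 0.44

Let s = shape1+shape2. The Beta variance is μ(1−μ)/(s+1).
So s+1 = μ(1−μ)/σ² = (0.70×0.30)/0.085 = 0.2100/0.085 = 2.4706, giving s = 1.4706.
Then shape1 = μs = 0.70×1.4706 = 1.03 and shape2 = (1−μ)s = 0.30×1.4706 = 0.44.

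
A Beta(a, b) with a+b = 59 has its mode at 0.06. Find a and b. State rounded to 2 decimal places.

a = 4.42, b = 54.58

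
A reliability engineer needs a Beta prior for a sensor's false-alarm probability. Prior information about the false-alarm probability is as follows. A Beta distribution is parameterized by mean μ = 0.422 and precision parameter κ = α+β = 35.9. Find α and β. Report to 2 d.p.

α = μκ = 0.422×35.9 = 15.15 and β = (1−μ)κ = 0.578×35.9 = 20.75.

α = 15.15, β = 20.75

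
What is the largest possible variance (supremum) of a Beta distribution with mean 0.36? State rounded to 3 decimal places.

Var = μ(1−μ)/(α+β+1), which approaches μ(1−μ) as α+β → 0.
So the supremum is μ(1−μ) = 0.36×0.64 = 0.230.

0.230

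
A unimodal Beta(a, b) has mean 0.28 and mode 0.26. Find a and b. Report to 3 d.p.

a = 6.720, b = 17.280

With s = a+b: μ = a/s and mode = (a−1)/(s−2). Eliminating a = μs,
μs − 1 = m(s−2) ⇒ s(μ−m) = 1−2m ⇒ s = 0.48/0.02 = 24.0000.
So a = μs = 6.720, b = (1−μ)s = 17.280.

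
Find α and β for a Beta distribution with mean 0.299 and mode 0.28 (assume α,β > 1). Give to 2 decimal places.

With s = α+β: μ = α/s and mode = (α−1)/(s−2). Eliminating α = μs,
μs − 1 = m(s−2) ⇒ s(μ−m) = 1−2m ⇒ s = 0.44/0.019 = 23.1579.
So α = μs = 6.92, β = (1−μ)s = 16.23.

α = 6.92, β = 16.23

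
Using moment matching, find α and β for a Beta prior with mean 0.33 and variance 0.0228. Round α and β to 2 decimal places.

α = 2.87, β = 5.83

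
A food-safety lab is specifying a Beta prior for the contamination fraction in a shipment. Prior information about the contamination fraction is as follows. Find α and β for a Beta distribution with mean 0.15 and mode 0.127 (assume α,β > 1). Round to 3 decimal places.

α = 4.865, β = 27.570

Let s = α+β. Mean gives α = μs = 0.15s; mode gives (α−1)/(s−2) = 0.127.
Substituting: 0.15s − 1 = 0.127(s−2) = 0.127s − 0.254, so 0.023s = 0.746 and s = 32.4348.
Then α = 0.15×32.4348 = 4.865 and β = s−α = 27.570.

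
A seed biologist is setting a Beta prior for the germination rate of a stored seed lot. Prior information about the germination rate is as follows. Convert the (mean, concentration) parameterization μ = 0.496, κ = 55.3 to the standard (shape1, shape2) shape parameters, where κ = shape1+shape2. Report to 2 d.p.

Split κ in proportion μ : (1−μ): shape1 = 0.496·55.3 = 27.43, shape2 = 55.3 − 27.43 = 27.87.

shape1 = 27.43, shape2 = 27.87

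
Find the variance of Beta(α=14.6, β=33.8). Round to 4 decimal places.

0.0043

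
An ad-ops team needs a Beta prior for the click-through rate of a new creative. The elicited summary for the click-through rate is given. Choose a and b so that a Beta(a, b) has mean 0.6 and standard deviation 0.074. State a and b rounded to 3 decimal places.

a = 25.697, b = 17.131

Variance = 0.074² = 0.005476. The moment-matching identity a+b = μ(1−μ)/Var − 1 gives
a+b = 0.24/0.005476 − 1 = 42.8276, so a = μ·42.8276 = 25.697 and b = (1−μ)·42.8276 = 17.131.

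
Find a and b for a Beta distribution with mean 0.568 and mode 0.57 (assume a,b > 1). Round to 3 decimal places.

a = 39.760, b = 30.240

With s = a+b: μ = a/s and mode = (a−1)/(s−2). Eliminating a = μs,
μs − 1 = m(s−2) ⇒ s(μ−m) = 1−2m ⇒ s = -0.14/-0.002 = 70.0000.
So a = μs = 39.760, b = (1−μ)s = 30.240.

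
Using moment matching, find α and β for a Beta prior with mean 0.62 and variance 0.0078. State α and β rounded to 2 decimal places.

α = 18.11, β = 11.10

By moment matching, α+β = μ(1−μ)/σ² − 1 = (0.62·0.38)/0.0078 − 1 = 30.2051 − 1 = 29.2051.
Since α/(α+β) = μ, α = 0.62·29.2051 = 18.11 and β = 0.38·29.2051 = 11.10.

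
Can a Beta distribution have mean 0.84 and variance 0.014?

Yes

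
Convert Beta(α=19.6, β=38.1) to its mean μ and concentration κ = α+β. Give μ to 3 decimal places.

μ = 0.340, κ = 57.7

κ = α+β = 19.6+38.1 = 57.7; μ = α/κ = 19.6/57.7 = 0.340.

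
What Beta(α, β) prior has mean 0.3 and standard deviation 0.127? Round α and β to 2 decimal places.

α = 3.61, β = 8.41

First σ² = 0.016129. Setting α = μn, β = (1−μ)n with n = α+β,
μ(1−μ)/(n+1) = 0.016129 ⇒ n+1 = 0.21/0.016129 = 13.0200 ⇒ n = 12.0200.
Hence α = 0.3×12.0200 = 3.61, β = 0.7×12.0200 = 8.41.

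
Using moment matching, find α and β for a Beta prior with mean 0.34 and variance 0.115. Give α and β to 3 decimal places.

Let s = α+β. The Beta variance is μ(1−μ)/(s+1).
So s+1 = μ(1−μ)/σ² = (0.34×0.66)/0.115 = 0.2244/0.115 = 1.9513, giving s = 0.9513.
Then α = μs = 0.34×0.9513 = 0.323 and β = (1−μ)s = 0.66×0.9513 = 0.628.

α = 0.323, β = 0.628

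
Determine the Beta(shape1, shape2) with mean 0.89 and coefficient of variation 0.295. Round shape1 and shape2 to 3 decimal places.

σ = CV·μ = 0.295×0.89 = 0.26255, so σ² = 0.068933.
s+1 = μ(1−μ)/σ² = 0.0979/0.068933 = 1.4202, so s = shape1+shape2 = 0.4202.
shape1 = μs = 0.374, shape2 = (1−μ)s = 0.046.

shape1 = 0.374, shape2 = 0.046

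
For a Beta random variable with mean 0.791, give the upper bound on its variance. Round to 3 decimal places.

For fixed mean μ the Beta variance is μ(1−μ)/(α+β+1), increasing as α+β decreases.
Its least upper bound (not attained) is μ(1−μ) = 0.791·0.209 = 0.165.

0.165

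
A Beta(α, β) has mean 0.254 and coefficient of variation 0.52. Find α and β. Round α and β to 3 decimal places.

Var = (CV·μ)² = (0.52×0.254)² = 0.017445.
α+β = μ(1−μ)/Var − 1 = 0.189484/0.017445 − 1 = 9.8617.
Thus α = 0.254·9.8617 = 2.505 and β = 0.746·9.8617 = 7.357.

α = 2.505, β = 7.357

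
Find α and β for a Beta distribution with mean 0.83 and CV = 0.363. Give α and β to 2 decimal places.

α = 0.46, β = 0.09

σ = CV·μ = 0.363×0.83 = 0.30129, so σ² = 0.090776.
s+1 = μ(1−μ)/σ² = 0.1411/0.090776 = 1.5544, so s = α+β = 0.5544.
α = μs = 0.46, β = (1−μ)s = 0.09.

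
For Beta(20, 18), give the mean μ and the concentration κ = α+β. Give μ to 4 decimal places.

μ = 0.5263, κ = 38

κ = α+β = 20+18 = 38; μ = α/κ = 20/38 = 0.5263.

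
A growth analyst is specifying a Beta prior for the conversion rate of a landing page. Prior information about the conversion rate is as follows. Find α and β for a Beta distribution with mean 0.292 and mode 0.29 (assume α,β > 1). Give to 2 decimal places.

Let s = α+β. Mean gives α = μs = 0.292s; mode gives (α−1)/(s−2) = 0.29.
Substituting: 0.292s − 1 = 0.29(s−2) = 0.29s − 0.58, so 0.002s = 0.42 and s = 210.0000.
Then α = 0.292×210.0000 = 61.32 and β = s−α = 148.68.

α = 61.32, β = 148.68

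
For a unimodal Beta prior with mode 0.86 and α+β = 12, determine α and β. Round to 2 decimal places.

Mode = (α−1)/(κ−2) with κ = α+β, so α−1 = 0.86·10 = 8.60.
α = 9.60; β = κ − α = 2.40.

α = 9.60, β = 2.40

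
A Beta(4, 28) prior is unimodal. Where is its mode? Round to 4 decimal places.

0.1000

The density x^(α−1)(1−x)^(β−1) is maximised at (α−1)/(α+β−2) = 3/30 = 0.1000.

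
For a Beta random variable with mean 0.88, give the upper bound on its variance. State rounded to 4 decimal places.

For fixed mean μ the Beta variance is μ(1−μ)/(α+β+1), increasing as α+β decreases.
Its least upper bound (not attained) is μ(1−μ) = 0.88·0.12 = 0.1056.

0.1056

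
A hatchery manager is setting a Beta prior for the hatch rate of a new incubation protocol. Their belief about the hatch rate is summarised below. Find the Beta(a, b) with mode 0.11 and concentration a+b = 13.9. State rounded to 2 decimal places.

a = 2.31, b = 11.59

Mode = (a−1)/(κ−2) with κ = a+b, so a−1 = 0.11·11.9 = 1.31.
a = 2.31; b = κ − a = 11.59.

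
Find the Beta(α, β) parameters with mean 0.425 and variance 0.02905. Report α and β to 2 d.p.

α = 3.15, β = 4.26

By moment matching, α+β = μ(1−μ)/σ² − 1 = (0.425·0.575)/0.02905 − 1 = 8.4122 − 1 = 7.4122.
Since α/(α+β) = μ, α = 0.425·7.4122 = 3.15 and β = 0.575·7.4122 = 4.26.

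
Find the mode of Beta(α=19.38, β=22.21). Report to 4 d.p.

With α,β > 1, mode = (α−1)/(α+β−2) = 18.38/39.59 = 0.4643.

0.4643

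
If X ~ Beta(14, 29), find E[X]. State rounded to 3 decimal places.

0.326

The Beta mean is α/(α+β) = 14/(14+29) = 0.326.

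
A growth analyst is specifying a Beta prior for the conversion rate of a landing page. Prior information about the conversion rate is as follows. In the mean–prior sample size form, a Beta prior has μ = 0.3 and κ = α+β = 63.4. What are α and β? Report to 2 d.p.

Split κ in proportion μ : (1−μ): α = 0.3·63.4 = 19.02, β = 63.4 − 19.02 = 44.38.

α = 19.02, β = 44.38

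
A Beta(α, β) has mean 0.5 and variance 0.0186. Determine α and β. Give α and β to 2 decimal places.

α = 6.22, β = 6.22

Write ν = α+β; then α = μν and Var = μ(1−μ)/(ν+1).
ν = μ(1−μ)/Var − 1 = 0.25/0.0186 − 1 = 12.4409.
α = 0.5·12.4409 = 6.22, β = 0.5·12.4409 = 6.22.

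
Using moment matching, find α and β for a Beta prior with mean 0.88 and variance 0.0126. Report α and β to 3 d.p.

α = 6.495, β = 0.886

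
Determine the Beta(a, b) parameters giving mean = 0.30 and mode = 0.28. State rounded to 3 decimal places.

a = 6.600, b = 15.400

Let s = a+b. Mean gives a = μs = 0.30s; mode gives (a−1)/(s−2) = 0.28.
Substituting: 0.30s − 1 = 0.28(s−2) = 0.28s − 0.56, so 0.02s = 0.44 and s = 22.0000.
Then a = 0.30×22.0000 = 6.600 and b = s−a = 15.400.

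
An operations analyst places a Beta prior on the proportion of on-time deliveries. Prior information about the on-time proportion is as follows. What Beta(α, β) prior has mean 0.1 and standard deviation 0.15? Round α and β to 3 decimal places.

First σ² = 0.0225. Setting α = μn, β = (1−μ)n with n = α+β,
μ(1−μ)/(n+1) = 0.0225 ⇒ n+1 = 0.09/0.0225 = 4.0000 ⇒ n = 3.0000.
Hence α = 0.1×3.0000 = 0.300, β = 0.9×3.0000 = 2.700.

α = 0.300, β = 2.700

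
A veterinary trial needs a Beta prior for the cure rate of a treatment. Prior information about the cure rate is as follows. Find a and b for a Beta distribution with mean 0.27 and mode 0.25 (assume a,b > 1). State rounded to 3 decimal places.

a = 6.750, b = 18.250

With s = a+b: μ = a/s and mode = (a−1)/(s−2). Eliminating a = μs,
μs − 1 = m(s−2) ⇒ s(μ−m) = 1−2m ⇒ s = 0.50/0.02 = 25.0000.
So a = μs = 6.750, b = (1−μ)s = 18.250.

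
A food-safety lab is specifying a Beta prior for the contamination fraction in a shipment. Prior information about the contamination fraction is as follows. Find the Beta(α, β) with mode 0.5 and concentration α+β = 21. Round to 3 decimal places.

α = 10.500, β = 10.500

Mode = (α−1)/(κ−2) with κ = α+β, so α−1 = 0.5·19 = 9.500.
α = 10.500; β = κ − α = 10.500.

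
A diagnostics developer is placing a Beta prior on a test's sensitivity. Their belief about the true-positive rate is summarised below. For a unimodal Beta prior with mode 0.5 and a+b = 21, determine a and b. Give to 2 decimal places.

a = 10.50, b = 10.50

Mode = (a−1)/(κ−2) with κ = a+b, so a−1 = 0.5·19 = 9.50.
a = 10.50; b = κ − a = 10.50.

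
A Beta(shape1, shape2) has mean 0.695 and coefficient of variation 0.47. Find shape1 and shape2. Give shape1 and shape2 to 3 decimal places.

Var = (CV·μ)² = (0.47×0.695)² = 0.106700.
shape1+shape2 = μ(1−μ)/Var − 1 = 0.211975/0.106700 − 1 = 0.9866.
Thus shape1 = 0.695·0.9866 = 0.686 and shape2 = 0.305·0.9866 = 0.301.

shape1 = 0.686, shape2 = 0.301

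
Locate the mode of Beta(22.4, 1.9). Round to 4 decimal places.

With α,β > 1, mode = (α−1)/(α+β−2) = 21.4/22.3 = 0.9596.

0.9596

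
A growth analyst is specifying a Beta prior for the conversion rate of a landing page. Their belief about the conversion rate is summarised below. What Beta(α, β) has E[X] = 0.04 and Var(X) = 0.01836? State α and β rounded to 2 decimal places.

α = 0.04, β = 1.05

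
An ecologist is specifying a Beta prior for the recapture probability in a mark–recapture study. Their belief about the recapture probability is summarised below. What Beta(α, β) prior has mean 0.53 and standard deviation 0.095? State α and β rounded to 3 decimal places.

α = 14.099, β = 12.503

σ² = 0.095² = 0.009025.
With s = α+β, Var = μ(1−μ)/(s+1), so s+1 = (0.53×0.47)/0.009025 = 27.6011 and s = 26.6011.
α = μs = 14.099, β = (1−μ)s = 12.503.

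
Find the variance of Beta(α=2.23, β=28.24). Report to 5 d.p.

0.00216

μ = 2.23/30.47 = 0.073187; Var = μ(1−μ)/(α+β+1) = 0.0678304/31.47 = 0.00216.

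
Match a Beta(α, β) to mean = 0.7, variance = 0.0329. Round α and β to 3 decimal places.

α = 3.768, β = 1.615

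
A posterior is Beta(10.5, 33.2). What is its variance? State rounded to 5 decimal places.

α+β = 43.7 and αβ = 348.60, so Var = αβ/[(α+β)²(α+β+1)] = 348.60/85363.143 = 0.00408.

0.00408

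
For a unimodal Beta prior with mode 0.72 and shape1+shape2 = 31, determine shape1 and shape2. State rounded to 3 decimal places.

Since the density peak of Beta(shape1,shape2) is at (shape1−1)/(shape1+shape2−2),
shape1 = 1 + 0.72(31−2) = 21.880 and shape2 = 31 − 21.880 = 9.120.

shape1 = 21.880, shape2 = 9.120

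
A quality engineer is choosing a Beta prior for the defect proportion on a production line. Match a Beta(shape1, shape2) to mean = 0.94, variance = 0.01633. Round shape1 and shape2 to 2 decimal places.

shape1 = 2.31, shape2 = 0.15

Write ν = shape1+shape2; then shape1 = μν and Var = μ(1−μ)/(ν+1).
ν = μ(1−μ)/Var − 1 = 0.0564/0.01633 − 1 = 2.4538.
shape1 = 0.94·2.4538 = 2.31, shape2 = 0.06·2.4538 = 0.15.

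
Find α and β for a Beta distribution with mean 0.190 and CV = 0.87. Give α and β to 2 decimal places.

α = 0.88, β = 3.75

σ = CV·μ = 0.87×0.190 = 0.16530, so σ² = 0.027324.
s+1 = μ(1−μ)/σ² = 0.153900/0.027324 = 5.6324, so s = α+β = 4.6324.
α = μs = 0.88, β = (1−μ)s = 3.75.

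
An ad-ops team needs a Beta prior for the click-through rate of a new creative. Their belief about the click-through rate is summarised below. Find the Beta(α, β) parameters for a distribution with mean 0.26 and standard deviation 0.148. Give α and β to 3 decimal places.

α = 2.024, β = 5.760

Variance = 0.148² = 0.021904. The moment-matching identity α+β = μ(1−μ)/Var − 1 gives
α+β = 0.1924/0.021904 − 1 = 7.7838, so α = μ·7.7838 = 2.024 and β = (1−μ)·7.7838 = 5.760.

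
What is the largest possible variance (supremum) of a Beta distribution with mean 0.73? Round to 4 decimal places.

For fixed mean μ the Beta variance is μ(1−μ)/(α+β+1), increasing as α+β decreases.
Its least upper bound (not attained) is μ(1−μ) = 0.73·0.27 = 0.1971.

0.1971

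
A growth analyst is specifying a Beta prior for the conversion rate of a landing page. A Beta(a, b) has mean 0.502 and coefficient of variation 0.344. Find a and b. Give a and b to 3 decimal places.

Var = (CV·μ)² = (0.344×0.502)² = 0.029821.
a+b = μ(1−μ)/Var − 1 = 0.249996/0.029821 − 1 = 7.3832.
Thus a = 0.502·7.3832 = 3.706 and b = 0.498·7.3832 = 3.677.

a = 3.706, b = 3.677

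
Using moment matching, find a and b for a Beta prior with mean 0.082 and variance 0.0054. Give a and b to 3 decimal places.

a = 1.061, b = 11.879

Let s = a+b. The Beta variance is μ(1−μ)/(s+1).
So s+1 = μ(1−μ)/σ² = (0.082×0.918)/0.0054 = 0.075276/0.0054 = 13.9400, giving s = 12.9400.
Then a = μs = 0.082×12.9400 = 1.061 and b = (1−μ)s = 0.918×12.9400 = 11.879.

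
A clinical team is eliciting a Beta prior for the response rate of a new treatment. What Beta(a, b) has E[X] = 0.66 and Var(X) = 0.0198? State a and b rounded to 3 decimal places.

By moment matching, a+b = μ(1−μ)/σ² − 1 = (0.66·0.34)/0.0198 − 1 = 11.3333 − 1 = 10.3333.
Since a/(a+b) = μ, a = 0.66·10.3333 = 6.820 and b = 0.34·10.3333 = 3.513.

a = 6.820, b = 3.513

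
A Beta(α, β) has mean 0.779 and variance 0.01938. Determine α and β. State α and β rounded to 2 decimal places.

Write ν = α+β; then α = μν and Var = μ(1−μ)/(ν+1).
ν = μ(1−μ)/Var − 1 = 0.172159/0.01938 − 1 = 7.8833.
α = 0.779·7.8833 = 6.14, β = 0.221·7.8833 = 1.74.

α = 6.14, β = 1.74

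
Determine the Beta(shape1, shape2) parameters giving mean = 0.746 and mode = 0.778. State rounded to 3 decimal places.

shape1 = 12.962, shape2 = 4.413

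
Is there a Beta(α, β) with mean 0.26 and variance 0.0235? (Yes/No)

Yes

For any Beta, Var(X) < E[X]·(1−E[X]).
Here μ(1−μ) = 0.26×0.74 = 0.1924, and 0.0235 < 0.1924.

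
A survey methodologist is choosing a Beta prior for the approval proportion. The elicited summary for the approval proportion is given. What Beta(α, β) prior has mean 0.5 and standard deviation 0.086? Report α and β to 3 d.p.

σ² = 0.086² = 0.007396.
With s = α+β, Var = μ(1−μ)/(s+1), so s+1 = (0.5×0.5)/0.007396 = 33.8021 and s = 32.8021.
α = μs = 16.401, β = (1−μ)s = 16.401.

α = 16.401, β = 16.401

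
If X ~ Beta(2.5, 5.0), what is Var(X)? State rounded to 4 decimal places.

0.0261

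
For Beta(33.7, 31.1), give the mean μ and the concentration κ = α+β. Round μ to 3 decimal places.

μ = 0.520, κ = 64.8

κ = α+β = 33.7+31.1 = 64.8; μ = α/κ = 33.7/64.8 = 0.520.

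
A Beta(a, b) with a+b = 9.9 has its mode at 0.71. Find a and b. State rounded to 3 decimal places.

For a,b>1 the mode is (a−1)/(a+b−2), so a = mode·(κ−2)+1 = 0.71×7.9+1 = 6.609.
And b = (1−mode)·(κ−2)+1 = 0.29×7.9+1 = 3.291.

a = 6.609, b = 3.291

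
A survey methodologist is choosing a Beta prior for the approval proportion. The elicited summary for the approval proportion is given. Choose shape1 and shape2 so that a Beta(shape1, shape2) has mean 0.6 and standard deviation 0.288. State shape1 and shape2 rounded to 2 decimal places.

shape1 = 1.14, shape2 = 0.76

First σ² = 0.082944. Setting shape1 = μn, shape2 = (1−μ)n with n = shape1+shape2,
μ(1−μ)/(n+1) = 0.082944 ⇒ n+1 = 0.24/0.082944 = 2.8935 ⇒ n = 1.8935.
Hence shape1 = 0.6×1.8935 = 1.14, shape2 = 0.4×1.8935 = 0.76.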